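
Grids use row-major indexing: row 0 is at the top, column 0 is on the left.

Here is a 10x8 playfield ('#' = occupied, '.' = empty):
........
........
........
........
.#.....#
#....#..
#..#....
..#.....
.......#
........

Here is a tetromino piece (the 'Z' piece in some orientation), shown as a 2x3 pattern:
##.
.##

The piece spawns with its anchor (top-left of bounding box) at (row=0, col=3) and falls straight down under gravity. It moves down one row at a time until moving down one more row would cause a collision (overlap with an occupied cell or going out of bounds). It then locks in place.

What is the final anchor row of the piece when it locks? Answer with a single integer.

Spawn at (row=0, col=3). Try each row:
  row 0: fits
  row 1: fits
  row 2: fits
  row 3: fits
  row 4: blocked -> lock at row 3

Answer: 3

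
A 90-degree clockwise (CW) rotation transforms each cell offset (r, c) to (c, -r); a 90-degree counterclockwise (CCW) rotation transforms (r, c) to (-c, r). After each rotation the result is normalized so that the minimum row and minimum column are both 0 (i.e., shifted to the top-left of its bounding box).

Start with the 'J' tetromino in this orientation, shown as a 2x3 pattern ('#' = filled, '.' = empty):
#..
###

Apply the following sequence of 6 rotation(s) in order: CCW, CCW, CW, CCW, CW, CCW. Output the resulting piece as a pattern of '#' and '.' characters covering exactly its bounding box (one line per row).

Answer: ###
..#

Derivation:
Start:
#..
###
After rotation 1 (CCW):
.#
.#
##
After rotation 2 (CCW):
###
..#
After rotation 3 (CW):
.#
.#
##
After rotation 4 (CCW):
###
..#
After rotation 5 (CW):
.#
.#
##
After rotation 6 (CCW):
###
..#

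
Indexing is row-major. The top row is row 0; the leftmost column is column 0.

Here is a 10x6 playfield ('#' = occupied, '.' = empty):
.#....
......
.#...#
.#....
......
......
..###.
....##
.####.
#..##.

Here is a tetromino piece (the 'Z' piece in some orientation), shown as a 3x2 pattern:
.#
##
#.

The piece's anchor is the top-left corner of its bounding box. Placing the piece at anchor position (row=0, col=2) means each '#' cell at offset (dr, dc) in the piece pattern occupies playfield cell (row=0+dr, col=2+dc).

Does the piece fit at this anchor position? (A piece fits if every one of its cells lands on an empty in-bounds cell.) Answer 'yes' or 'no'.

Check each piece cell at anchor (0, 2):
  offset (0,1) -> (0,3): empty -> OK
  offset (1,0) -> (1,2): empty -> OK
  offset (1,1) -> (1,3): empty -> OK
  offset (2,0) -> (2,2): empty -> OK
All cells valid: yes

Answer: yes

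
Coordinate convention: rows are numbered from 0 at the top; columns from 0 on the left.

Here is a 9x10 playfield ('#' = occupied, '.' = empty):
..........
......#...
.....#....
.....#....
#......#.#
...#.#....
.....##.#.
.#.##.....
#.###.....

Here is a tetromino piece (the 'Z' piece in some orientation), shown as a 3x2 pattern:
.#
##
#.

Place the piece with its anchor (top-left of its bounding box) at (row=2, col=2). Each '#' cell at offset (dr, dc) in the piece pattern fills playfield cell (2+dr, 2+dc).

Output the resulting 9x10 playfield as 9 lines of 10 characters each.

Answer: ..........
......#...
...#.#....
..##.#....
#.#....#.#
...#.#....
.....##.#.
.#.##.....
#.###.....

Derivation:
Fill (2+0,2+1) = (2,3)
Fill (2+1,2+0) = (3,2)
Fill (2+1,2+1) = (3,3)
Fill (2+2,2+0) = (4,2)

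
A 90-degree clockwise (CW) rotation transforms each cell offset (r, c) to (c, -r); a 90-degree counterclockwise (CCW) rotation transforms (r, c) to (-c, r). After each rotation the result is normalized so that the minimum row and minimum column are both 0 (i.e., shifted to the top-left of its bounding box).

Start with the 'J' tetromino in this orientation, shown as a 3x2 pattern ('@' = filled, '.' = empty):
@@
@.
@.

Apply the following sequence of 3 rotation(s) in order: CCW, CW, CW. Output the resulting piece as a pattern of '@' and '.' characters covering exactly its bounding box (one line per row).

Start:
@@
@.
@.
After rotation 1 (CCW):
@..
@@@
After rotation 2 (CW):
@@
@.
@.
After rotation 3 (CW):
@@@
..@

Answer: @@@
..@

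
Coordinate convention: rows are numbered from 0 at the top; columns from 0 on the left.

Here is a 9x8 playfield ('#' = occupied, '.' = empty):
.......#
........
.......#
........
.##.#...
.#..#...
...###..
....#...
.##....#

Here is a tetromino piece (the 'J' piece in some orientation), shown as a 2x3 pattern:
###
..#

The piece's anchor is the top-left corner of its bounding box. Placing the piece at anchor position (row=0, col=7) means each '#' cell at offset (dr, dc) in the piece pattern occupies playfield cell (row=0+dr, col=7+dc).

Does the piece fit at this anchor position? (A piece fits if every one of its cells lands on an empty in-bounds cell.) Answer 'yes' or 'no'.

Answer: no

Derivation:
Check each piece cell at anchor (0, 7):
  offset (0,0) -> (0,7): occupied ('#') -> FAIL
  offset (0,1) -> (0,8): out of bounds -> FAIL
  offset (0,2) -> (0,9): out of bounds -> FAIL
  offset (1,2) -> (1,9): out of bounds -> FAIL
All cells valid: no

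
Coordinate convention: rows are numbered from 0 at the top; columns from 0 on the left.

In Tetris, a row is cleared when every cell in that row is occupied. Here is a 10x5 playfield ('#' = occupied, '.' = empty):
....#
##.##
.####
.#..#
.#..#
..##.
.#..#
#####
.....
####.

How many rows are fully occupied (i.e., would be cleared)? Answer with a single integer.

Check each row:
  row 0: 4 empty cells -> not full
  row 1: 1 empty cell -> not full
  row 2: 1 empty cell -> not full
  row 3: 3 empty cells -> not full
  row 4: 3 empty cells -> not full
  row 5: 3 empty cells -> not full
  row 6: 3 empty cells -> not full
  row 7: 0 empty cells -> FULL (clear)
  row 8: 5 empty cells -> not full
  row 9: 1 empty cell -> not full
Total rows cleared: 1

Answer: 1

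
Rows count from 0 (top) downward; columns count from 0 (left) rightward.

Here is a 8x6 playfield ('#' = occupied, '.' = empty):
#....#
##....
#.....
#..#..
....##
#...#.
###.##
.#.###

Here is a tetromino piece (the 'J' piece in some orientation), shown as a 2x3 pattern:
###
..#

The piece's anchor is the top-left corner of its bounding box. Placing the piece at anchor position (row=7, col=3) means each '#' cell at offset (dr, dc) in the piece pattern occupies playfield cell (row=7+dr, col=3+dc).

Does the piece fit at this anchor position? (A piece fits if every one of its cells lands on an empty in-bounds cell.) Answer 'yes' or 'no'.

Check each piece cell at anchor (7, 3):
  offset (0,0) -> (7,3): occupied ('#') -> FAIL
  offset (0,1) -> (7,4): occupied ('#') -> FAIL
  offset (0,2) -> (7,5): occupied ('#') -> FAIL
  offset (1,2) -> (8,5): out of bounds -> FAIL
All cells valid: no

Answer: no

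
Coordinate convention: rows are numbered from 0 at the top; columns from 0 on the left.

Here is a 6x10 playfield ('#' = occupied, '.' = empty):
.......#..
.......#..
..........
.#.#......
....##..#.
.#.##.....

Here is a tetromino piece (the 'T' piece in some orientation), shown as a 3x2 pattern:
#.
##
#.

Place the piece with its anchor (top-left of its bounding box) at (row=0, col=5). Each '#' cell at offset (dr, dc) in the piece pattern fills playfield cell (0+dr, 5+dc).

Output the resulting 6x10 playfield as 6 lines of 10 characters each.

Answer: .....#.#..
.....###..
.....#....
.#.#......
....##..#.
.#.##.....

Derivation:
Fill (0+0,5+0) = (0,5)
Fill (0+1,5+0) = (1,5)
Fill (0+1,5+1) = (1,6)
Fill (0+2,5+0) = (2,5)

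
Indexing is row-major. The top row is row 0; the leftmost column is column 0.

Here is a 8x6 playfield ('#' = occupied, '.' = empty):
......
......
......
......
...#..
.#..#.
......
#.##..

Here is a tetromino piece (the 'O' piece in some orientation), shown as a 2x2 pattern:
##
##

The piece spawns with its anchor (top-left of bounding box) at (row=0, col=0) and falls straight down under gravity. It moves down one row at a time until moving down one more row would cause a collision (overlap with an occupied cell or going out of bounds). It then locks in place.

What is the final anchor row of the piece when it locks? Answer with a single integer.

Spawn at (row=0, col=0). Try each row:
  row 0: fits
  row 1: fits
  row 2: fits
  row 3: fits
  row 4: blocked -> lock at row 3

Answer: 3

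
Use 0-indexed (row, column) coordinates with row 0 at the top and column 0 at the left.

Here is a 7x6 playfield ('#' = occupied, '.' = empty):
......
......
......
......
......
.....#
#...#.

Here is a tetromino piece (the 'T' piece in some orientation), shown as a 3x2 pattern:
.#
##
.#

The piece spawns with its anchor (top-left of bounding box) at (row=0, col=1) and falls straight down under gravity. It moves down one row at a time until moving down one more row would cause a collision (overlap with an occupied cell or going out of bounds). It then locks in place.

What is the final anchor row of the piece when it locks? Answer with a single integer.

Answer: 4

Derivation:
Spawn at (row=0, col=1). Try each row:
  row 0: fits
  row 1: fits
  row 2: fits
  row 3: fits
  row 4: fits
  row 5: blocked -> lock at row 4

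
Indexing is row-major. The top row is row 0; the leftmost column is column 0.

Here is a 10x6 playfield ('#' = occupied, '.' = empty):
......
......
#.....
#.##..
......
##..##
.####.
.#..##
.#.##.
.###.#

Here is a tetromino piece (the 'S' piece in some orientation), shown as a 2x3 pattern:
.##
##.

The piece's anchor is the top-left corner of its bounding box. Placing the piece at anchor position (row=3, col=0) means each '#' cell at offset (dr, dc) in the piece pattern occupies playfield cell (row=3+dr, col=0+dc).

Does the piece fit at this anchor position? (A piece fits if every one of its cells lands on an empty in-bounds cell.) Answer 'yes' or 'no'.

Check each piece cell at anchor (3, 0):
  offset (0,1) -> (3,1): empty -> OK
  offset (0,2) -> (3,2): occupied ('#') -> FAIL
  offset (1,0) -> (4,0): empty -> OK
  offset (1,1) -> (4,1): empty -> OK
All cells valid: no

Answer: no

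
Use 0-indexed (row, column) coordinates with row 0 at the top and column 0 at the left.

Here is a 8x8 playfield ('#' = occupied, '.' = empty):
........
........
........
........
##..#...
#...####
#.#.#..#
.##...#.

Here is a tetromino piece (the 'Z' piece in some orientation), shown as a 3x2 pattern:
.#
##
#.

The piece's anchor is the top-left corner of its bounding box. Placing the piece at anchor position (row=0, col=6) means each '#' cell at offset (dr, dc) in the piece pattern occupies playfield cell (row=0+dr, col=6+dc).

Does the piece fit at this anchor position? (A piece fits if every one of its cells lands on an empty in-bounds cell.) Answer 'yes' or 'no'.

Answer: yes

Derivation:
Check each piece cell at anchor (0, 6):
  offset (0,1) -> (0,7): empty -> OK
  offset (1,0) -> (1,6): empty -> OK
  offset (1,1) -> (1,7): empty -> OK
  offset (2,0) -> (2,6): empty -> OK
All cells valid: yes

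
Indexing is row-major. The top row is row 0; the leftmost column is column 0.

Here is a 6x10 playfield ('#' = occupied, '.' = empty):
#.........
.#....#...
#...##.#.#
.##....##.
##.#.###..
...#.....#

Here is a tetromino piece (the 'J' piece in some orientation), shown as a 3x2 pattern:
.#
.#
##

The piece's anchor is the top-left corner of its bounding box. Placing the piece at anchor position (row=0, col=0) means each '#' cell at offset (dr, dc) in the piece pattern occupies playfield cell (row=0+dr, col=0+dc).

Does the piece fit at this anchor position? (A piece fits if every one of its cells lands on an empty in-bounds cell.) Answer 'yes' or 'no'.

Answer: no

Derivation:
Check each piece cell at anchor (0, 0):
  offset (0,1) -> (0,1): empty -> OK
  offset (1,1) -> (1,1): occupied ('#') -> FAIL
  offset (2,0) -> (2,0): occupied ('#') -> FAIL
  offset (2,1) -> (2,1): empty -> OK
All cells valid: no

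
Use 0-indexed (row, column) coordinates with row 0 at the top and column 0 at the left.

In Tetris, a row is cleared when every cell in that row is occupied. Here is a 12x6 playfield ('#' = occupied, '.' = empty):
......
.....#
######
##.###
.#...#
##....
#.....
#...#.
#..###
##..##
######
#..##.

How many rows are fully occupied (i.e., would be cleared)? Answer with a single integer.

Check each row:
  row 0: 6 empty cells -> not full
  row 1: 5 empty cells -> not full
  row 2: 0 empty cells -> FULL (clear)
  row 3: 1 empty cell -> not full
  row 4: 4 empty cells -> not full
  row 5: 4 empty cells -> not full
  row 6: 5 empty cells -> not full
  row 7: 4 empty cells -> not full
  row 8: 2 empty cells -> not full
  row 9: 2 empty cells -> not full
  row 10: 0 empty cells -> FULL (clear)
  row 11: 3 empty cells -> not full
Total rows cleared: 2

Answer: 2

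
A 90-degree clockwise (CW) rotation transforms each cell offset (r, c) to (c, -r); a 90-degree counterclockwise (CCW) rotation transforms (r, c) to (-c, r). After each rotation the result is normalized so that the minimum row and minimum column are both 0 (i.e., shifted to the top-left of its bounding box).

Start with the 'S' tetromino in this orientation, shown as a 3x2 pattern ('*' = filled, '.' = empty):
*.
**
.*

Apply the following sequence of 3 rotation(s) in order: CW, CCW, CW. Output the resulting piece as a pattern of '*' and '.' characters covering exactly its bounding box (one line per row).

Answer: .**
**.

Derivation:
Start:
*.
**
.*
After rotation 1 (CW):
.**
**.
After rotation 2 (CCW):
*.
**
.*
After rotation 3 (CW):
.**
**.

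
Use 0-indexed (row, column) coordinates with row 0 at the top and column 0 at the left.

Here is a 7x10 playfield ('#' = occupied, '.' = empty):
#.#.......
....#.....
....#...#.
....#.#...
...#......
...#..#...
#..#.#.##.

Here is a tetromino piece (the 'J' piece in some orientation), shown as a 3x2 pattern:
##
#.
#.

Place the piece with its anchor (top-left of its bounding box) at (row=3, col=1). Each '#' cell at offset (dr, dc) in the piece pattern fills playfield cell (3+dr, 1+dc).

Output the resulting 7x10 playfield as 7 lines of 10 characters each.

Answer: #.#.......
....#.....
....#...#.
.##.#.#...
.#.#......
.#.#..#...
#..#.#.##.

Derivation:
Fill (3+0,1+0) = (3,1)
Fill (3+0,1+1) = (3,2)
Fill (3+1,1+0) = (4,1)
Fill (3+2,1+0) = (5,1)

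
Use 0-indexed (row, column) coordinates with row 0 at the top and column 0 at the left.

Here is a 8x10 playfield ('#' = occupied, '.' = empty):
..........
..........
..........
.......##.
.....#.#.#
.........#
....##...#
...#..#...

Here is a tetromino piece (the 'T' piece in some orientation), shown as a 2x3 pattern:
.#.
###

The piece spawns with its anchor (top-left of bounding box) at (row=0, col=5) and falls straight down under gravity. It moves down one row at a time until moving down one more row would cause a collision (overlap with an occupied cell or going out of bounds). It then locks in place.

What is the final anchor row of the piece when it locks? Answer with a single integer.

Answer: 1

Derivation:
Spawn at (row=0, col=5). Try each row:
  row 0: fits
  row 1: fits
  row 2: blocked -> lock at row 1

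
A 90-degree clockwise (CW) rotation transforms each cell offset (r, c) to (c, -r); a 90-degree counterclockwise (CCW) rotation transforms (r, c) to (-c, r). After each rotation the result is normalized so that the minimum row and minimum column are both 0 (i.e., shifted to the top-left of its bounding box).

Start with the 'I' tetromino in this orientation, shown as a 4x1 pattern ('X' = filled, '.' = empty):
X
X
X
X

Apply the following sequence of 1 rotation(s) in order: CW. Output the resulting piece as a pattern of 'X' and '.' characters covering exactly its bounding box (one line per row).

Answer: XXXX

Derivation:
Start:
X
X
X
X
After rotation 1 (CW):
XXXX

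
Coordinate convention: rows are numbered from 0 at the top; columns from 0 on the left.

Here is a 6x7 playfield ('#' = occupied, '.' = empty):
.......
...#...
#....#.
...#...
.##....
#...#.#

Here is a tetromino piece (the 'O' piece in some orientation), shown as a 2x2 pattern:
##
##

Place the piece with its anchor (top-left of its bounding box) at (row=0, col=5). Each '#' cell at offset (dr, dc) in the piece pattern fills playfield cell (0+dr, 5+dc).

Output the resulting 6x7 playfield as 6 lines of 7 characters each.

Answer: .....##
...#.##
#....#.
...#...
.##....
#...#.#

Derivation:
Fill (0+0,5+0) = (0,5)
Fill (0+0,5+1) = (0,6)
Fill (0+1,5+0) = (1,5)
Fill (0+1,5+1) = (1,6)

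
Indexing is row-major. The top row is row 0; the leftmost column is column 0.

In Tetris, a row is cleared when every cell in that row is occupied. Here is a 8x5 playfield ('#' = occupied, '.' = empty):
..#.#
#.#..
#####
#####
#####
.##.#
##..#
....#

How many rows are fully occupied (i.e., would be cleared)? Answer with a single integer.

Answer: 3

Derivation:
Check each row:
  row 0: 3 empty cells -> not full
  row 1: 3 empty cells -> not full
  row 2: 0 empty cells -> FULL (clear)
  row 3: 0 empty cells -> FULL (clear)
  row 4: 0 empty cells -> FULL (clear)
  row 5: 2 empty cells -> not full
  row 6: 2 empty cells -> not full
  row 7: 4 empty cells -> not full
Total rows cleared: 3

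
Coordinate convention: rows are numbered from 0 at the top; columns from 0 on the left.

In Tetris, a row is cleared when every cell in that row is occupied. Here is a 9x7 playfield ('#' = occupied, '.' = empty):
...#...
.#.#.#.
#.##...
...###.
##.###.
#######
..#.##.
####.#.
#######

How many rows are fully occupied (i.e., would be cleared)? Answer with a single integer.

Check each row:
  row 0: 6 empty cells -> not full
  row 1: 4 empty cells -> not full
  row 2: 4 empty cells -> not full
  row 3: 4 empty cells -> not full
  row 4: 2 empty cells -> not full
  row 5: 0 empty cells -> FULL (clear)
  row 6: 4 empty cells -> not full
  row 7: 2 empty cells -> not full
  row 8: 0 empty cells -> FULL (clear)
Total rows cleared: 2

Answer: 2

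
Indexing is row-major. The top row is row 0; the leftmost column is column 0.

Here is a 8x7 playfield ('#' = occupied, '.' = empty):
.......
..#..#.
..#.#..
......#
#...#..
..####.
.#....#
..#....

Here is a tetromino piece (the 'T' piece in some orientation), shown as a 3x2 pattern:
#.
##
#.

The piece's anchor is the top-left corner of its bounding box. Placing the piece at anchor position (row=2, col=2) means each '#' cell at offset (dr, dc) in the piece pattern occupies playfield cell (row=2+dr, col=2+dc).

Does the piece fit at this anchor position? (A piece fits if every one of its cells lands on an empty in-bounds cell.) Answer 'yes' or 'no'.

Check each piece cell at anchor (2, 2):
  offset (0,0) -> (2,2): occupied ('#') -> FAIL
  offset (1,0) -> (3,2): empty -> OK
  offset (1,1) -> (3,3): empty -> OK
  offset (2,0) -> (4,2): empty -> OK
All cells valid: no

Answer: no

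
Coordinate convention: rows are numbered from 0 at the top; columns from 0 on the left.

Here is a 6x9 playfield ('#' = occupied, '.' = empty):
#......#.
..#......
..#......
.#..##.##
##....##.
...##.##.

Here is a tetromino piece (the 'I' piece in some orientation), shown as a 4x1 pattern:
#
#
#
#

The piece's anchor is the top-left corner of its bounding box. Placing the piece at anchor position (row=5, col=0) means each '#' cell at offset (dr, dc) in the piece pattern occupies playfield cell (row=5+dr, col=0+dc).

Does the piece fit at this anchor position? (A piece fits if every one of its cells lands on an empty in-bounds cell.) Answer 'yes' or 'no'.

Check each piece cell at anchor (5, 0):
  offset (0,0) -> (5,0): empty -> OK
  offset (1,0) -> (6,0): out of bounds -> FAIL
  offset (2,0) -> (7,0): out of bounds -> FAIL
  offset (3,0) -> (8,0): out of bounds -> FAIL
All cells valid: no

Answer: no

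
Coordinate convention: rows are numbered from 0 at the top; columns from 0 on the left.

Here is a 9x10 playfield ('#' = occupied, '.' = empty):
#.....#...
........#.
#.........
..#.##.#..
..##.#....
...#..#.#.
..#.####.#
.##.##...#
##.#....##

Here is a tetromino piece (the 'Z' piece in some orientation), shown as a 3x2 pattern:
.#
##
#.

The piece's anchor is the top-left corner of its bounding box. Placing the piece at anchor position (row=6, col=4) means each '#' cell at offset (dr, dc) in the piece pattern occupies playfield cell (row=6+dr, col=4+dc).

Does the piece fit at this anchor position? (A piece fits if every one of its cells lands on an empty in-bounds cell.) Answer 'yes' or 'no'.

Check each piece cell at anchor (6, 4):
  offset (0,1) -> (6,5): occupied ('#') -> FAIL
  offset (1,0) -> (7,4): occupied ('#') -> FAIL
  offset (1,1) -> (7,5): occupied ('#') -> FAIL
  offset (2,0) -> (8,4): empty -> OK
All cells valid: no

Answer: no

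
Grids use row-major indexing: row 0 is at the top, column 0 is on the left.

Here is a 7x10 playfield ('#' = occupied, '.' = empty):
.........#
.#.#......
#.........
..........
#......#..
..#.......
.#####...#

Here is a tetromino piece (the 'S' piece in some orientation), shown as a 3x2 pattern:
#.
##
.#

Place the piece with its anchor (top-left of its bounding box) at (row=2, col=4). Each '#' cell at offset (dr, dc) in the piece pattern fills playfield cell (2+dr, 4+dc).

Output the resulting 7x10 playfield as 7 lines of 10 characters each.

Fill (2+0,4+0) = (2,4)
Fill (2+1,4+0) = (3,4)
Fill (2+1,4+1) = (3,5)
Fill (2+2,4+1) = (4,5)

Answer: .........#
.#.#......
#...#.....
....##....
#....#.#..
..#.......
.#####...#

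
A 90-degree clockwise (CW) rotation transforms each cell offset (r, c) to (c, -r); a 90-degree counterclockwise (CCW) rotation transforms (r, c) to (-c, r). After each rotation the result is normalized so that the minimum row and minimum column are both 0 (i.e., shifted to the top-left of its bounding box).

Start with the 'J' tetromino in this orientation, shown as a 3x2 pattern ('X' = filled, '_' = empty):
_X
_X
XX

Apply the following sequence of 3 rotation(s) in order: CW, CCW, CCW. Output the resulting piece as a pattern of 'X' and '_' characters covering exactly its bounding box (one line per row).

Answer: XXX
__X

Derivation:
Start:
_X
_X
XX
After rotation 1 (CW):
X__
XXX
After rotation 2 (CCW):
_X
_X
XX
After rotation 3 (CCW):
XXX
__X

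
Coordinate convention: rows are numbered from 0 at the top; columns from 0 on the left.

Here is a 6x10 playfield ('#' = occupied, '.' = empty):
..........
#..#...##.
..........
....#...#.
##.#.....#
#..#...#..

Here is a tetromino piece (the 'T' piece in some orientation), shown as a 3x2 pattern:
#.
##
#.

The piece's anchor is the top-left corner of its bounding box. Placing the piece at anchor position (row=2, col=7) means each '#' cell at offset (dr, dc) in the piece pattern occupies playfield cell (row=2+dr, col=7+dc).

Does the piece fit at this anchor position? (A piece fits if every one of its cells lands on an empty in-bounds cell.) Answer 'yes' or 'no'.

Answer: no

Derivation:
Check each piece cell at anchor (2, 7):
  offset (0,0) -> (2,7): empty -> OK
  offset (1,0) -> (3,7): empty -> OK
  offset (1,1) -> (3,8): occupied ('#') -> FAIL
  offset (2,0) -> (4,7): empty -> OK
All cells valid: no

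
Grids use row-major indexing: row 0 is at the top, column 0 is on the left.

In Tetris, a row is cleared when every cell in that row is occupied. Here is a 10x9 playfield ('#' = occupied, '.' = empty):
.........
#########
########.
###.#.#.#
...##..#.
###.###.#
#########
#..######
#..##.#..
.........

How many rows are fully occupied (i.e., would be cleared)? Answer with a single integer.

Answer: 2

Derivation:
Check each row:
  row 0: 9 empty cells -> not full
  row 1: 0 empty cells -> FULL (clear)
  row 2: 1 empty cell -> not full
  row 3: 3 empty cells -> not full
  row 4: 6 empty cells -> not full
  row 5: 2 empty cells -> not full
  row 6: 0 empty cells -> FULL (clear)
  row 7: 2 empty cells -> not full
  row 8: 5 empty cells -> not full
  row 9: 9 empty cells -> not full
Total rows cleared: 2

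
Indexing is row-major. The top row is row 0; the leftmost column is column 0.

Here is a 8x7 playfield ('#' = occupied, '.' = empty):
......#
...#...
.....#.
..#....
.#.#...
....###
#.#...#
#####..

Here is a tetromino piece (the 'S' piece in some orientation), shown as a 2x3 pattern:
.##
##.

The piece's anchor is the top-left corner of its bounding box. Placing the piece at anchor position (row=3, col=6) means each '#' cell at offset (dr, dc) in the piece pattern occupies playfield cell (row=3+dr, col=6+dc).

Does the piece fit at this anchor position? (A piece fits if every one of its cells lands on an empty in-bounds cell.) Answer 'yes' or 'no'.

Answer: no

Derivation:
Check each piece cell at anchor (3, 6):
  offset (0,1) -> (3,7): out of bounds -> FAIL
  offset (0,2) -> (3,8): out of bounds -> FAIL
  offset (1,0) -> (4,6): empty -> OK
  offset (1,1) -> (4,7): out of bounds -> FAIL
All cells valid: no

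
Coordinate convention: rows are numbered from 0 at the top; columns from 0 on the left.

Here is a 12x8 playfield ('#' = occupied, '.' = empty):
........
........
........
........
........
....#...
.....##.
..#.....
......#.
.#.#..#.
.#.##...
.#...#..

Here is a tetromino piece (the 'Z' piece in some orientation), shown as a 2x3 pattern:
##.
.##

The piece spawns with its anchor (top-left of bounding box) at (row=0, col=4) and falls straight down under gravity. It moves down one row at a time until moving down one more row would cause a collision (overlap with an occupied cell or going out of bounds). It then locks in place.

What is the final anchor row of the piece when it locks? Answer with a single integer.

Answer: 4

Derivation:
Spawn at (row=0, col=4). Try each row:
  row 0: fits
  row 1: fits
  row 2: fits
  row 3: fits
  row 4: fits
  row 5: blocked -> lock at row 4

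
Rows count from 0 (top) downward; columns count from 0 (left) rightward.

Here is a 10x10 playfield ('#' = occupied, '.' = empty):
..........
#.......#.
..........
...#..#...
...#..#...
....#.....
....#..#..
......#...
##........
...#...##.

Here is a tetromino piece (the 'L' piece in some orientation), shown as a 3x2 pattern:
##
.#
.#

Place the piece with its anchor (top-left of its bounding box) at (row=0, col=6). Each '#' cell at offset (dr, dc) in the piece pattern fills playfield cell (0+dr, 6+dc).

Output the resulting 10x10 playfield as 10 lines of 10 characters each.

Fill (0+0,6+0) = (0,6)
Fill (0+0,6+1) = (0,7)
Fill (0+1,6+1) = (1,7)
Fill (0+2,6+1) = (2,7)

Answer: ......##..
#......##.
.......#..
...#..#...
...#..#...
....#.....
....#..#..
......#...
##........
...#...##.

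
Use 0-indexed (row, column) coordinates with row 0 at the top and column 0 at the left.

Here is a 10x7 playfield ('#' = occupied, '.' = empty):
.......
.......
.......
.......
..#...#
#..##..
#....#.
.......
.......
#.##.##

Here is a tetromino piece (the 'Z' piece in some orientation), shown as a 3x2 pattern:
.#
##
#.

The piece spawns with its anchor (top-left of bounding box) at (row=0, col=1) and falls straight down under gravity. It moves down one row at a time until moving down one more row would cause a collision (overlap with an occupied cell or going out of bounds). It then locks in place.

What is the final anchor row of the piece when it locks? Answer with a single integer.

Answer: 2

Derivation:
Spawn at (row=0, col=1). Try each row:
  row 0: fits
  row 1: fits
  row 2: fits
  row 3: blocked -> lock at row 2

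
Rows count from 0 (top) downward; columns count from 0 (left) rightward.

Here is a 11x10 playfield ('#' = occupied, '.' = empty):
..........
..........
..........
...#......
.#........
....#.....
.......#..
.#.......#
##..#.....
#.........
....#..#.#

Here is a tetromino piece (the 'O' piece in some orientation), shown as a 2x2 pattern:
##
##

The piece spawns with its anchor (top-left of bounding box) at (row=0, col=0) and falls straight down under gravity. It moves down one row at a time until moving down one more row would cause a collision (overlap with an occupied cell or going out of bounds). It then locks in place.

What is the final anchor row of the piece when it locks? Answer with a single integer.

Answer: 2

Derivation:
Spawn at (row=0, col=0). Try each row:
  row 0: fits
  row 1: fits
  row 2: fits
  row 3: blocked -> lock at row 2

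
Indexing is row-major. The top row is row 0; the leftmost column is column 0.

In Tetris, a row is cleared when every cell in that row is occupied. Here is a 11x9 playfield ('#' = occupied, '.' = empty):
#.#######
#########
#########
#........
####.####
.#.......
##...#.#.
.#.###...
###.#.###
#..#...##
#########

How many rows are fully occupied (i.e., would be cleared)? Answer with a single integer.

Check each row:
  row 0: 1 empty cell -> not full
  row 1: 0 empty cells -> FULL (clear)
  row 2: 0 empty cells -> FULL (clear)
  row 3: 8 empty cells -> not full
  row 4: 1 empty cell -> not full
  row 5: 8 empty cells -> not full
  row 6: 5 empty cells -> not full
  row 7: 5 empty cells -> not full
  row 8: 2 empty cells -> not full
  row 9: 5 empty cells -> not full
  row 10: 0 empty cells -> FULL (clear)
Total rows cleared: 3

Answer: 3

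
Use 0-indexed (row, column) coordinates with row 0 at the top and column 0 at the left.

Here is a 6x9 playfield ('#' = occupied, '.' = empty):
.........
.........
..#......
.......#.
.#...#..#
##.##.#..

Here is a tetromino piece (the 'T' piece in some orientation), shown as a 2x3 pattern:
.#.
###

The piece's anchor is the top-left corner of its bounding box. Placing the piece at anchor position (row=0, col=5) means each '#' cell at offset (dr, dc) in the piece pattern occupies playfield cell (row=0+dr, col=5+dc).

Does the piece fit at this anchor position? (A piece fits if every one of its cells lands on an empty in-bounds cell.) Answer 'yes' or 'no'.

Answer: yes

Derivation:
Check each piece cell at anchor (0, 5):
  offset (0,1) -> (0,6): empty -> OK
  offset (1,0) -> (1,5): empty -> OK
  offset (1,1) -> (1,6): empty -> OK
  offset (1,2) -> (1,7): empty -> OK
All cells valid: yes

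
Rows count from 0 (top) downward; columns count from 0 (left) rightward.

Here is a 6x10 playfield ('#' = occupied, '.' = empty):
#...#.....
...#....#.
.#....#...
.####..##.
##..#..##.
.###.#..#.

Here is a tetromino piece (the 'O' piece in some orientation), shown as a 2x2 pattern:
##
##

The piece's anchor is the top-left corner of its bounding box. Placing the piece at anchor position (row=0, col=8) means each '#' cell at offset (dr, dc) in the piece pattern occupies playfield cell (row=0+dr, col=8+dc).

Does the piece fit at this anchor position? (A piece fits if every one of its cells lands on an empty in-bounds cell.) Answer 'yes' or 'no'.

Check each piece cell at anchor (0, 8):
  offset (0,0) -> (0,8): empty -> OK
  offset (0,1) -> (0,9): empty -> OK
  offset (1,0) -> (1,8): occupied ('#') -> FAIL
  offset (1,1) -> (1,9): empty -> OK
All cells valid: no

Answer: no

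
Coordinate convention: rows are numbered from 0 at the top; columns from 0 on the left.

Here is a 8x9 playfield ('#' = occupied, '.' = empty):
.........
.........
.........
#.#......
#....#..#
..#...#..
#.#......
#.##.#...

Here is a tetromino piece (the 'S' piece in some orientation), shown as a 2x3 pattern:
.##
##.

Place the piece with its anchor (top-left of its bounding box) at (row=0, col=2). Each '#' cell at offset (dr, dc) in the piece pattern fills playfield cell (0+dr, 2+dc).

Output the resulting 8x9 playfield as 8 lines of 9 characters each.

Answer: ...##....
..##.....
.........
#.#......
#....#..#
..#...#..
#.#......
#.##.#...

Derivation:
Fill (0+0,2+1) = (0,3)
Fill (0+0,2+2) = (0,4)
Fill (0+1,2+0) = (1,2)
Fill (0+1,2+1) = (1,3)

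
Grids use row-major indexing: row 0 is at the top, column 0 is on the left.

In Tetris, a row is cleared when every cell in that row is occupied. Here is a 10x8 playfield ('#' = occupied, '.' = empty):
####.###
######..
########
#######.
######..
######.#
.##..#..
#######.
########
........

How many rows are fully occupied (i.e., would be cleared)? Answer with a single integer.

Check each row:
  row 0: 1 empty cell -> not full
  row 1: 2 empty cells -> not full
  row 2: 0 empty cells -> FULL (clear)
  row 3: 1 empty cell -> not full
  row 4: 2 empty cells -> not full
  row 5: 1 empty cell -> not full
  row 6: 5 empty cells -> not full
  row 7: 1 empty cell -> not full
  row 8: 0 empty cells -> FULL (clear)
  row 9: 8 empty cells -> not full
Total rows cleared: 2

Answer: 2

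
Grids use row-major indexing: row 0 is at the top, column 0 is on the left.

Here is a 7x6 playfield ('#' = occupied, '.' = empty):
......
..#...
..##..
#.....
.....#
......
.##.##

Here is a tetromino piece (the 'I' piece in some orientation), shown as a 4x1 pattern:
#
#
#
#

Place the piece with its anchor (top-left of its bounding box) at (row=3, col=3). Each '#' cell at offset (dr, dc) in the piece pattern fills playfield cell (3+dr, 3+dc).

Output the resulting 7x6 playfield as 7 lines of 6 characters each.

Fill (3+0,3+0) = (3,3)
Fill (3+1,3+0) = (4,3)
Fill (3+2,3+0) = (5,3)
Fill (3+3,3+0) = (6,3)

Answer: ......
..#...
..##..
#..#..
...#.#
...#..
.#####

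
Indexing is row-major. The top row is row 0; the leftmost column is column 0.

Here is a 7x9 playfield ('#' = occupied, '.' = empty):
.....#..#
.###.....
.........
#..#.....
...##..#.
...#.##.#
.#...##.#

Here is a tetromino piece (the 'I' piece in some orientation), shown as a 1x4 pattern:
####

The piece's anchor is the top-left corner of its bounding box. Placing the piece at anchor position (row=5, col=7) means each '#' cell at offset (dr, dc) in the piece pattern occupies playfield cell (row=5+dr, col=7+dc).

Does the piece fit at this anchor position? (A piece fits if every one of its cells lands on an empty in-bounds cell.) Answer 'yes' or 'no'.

Check each piece cell at anchor (5, 7):
  offset (0,0) -> (5,7): empty -> OK
  offset (0,1) -> (5,8): occupied ('#') -> FAIL
  offset (0,2) -> (5,9): out of bounds -> FAIL
  offset (0,3) -> (5,10): out of bounds -> FAIL
All cells valid: no

Answer: no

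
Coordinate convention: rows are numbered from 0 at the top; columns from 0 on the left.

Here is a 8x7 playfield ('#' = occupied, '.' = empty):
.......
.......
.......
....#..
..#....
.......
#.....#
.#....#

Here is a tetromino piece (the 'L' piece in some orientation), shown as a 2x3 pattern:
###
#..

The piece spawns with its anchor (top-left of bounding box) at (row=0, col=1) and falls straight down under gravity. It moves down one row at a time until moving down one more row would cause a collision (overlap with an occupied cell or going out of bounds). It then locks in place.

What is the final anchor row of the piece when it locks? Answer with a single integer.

Answer: 3

Derivation:
Spawn at (row=0, col=1). Try each row:
  row 0: fits
  row 1: fits
  row 2: fits
  row 3: fits
  row 4: blocked -> lock at row 3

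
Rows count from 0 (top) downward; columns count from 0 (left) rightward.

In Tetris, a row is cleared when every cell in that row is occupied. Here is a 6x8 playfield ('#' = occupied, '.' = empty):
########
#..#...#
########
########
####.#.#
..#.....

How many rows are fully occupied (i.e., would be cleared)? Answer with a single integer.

Answer: 3

Derivation:
Check each row:
  row 0: 0 empty cells -> FULL (clear)
  row 1: 5 empty cells -> not full
  row 2: 0 empty cells -> FULL (clear)
  row 3: 0 empty cells -> FULL (clear)
  row 4: 2 empty cells -> not full
  row 5: 7 empty cells -> not full
Total rows cleared: 3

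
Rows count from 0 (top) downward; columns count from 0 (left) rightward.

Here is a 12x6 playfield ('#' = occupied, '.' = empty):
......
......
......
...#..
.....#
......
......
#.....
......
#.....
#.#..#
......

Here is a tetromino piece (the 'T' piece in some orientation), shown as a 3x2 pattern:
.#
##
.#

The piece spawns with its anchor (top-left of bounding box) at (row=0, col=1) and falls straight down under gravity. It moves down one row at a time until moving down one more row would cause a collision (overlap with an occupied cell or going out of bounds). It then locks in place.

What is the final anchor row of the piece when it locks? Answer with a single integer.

Answer: 7

Derivation:
Spawn at (row=0, col=1). Try each row:
  row 0: fits
  row 1: fits
  row 2: fits
  row 3: fits
  row 4: fits
  row 5: fits
  row 6: fits
  row 7: fits
  row 8: blocked -> lock at row 7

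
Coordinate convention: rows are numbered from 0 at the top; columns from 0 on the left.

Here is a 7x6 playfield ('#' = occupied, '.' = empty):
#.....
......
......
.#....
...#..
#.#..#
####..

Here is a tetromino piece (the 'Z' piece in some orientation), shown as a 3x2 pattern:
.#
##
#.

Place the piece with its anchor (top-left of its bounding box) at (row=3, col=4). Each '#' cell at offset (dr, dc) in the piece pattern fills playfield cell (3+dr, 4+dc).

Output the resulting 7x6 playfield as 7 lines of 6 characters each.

Answer: #.....
......
......
.#...#
...###
#.#.##
####..

Derivation:
Fill (3+0,4+1) = (3,5)
Fill (3+1,4+0) = (4,4)
Fill (3+1,4+1) = (4,5)
Fill (3+2,4+0) = (5,4)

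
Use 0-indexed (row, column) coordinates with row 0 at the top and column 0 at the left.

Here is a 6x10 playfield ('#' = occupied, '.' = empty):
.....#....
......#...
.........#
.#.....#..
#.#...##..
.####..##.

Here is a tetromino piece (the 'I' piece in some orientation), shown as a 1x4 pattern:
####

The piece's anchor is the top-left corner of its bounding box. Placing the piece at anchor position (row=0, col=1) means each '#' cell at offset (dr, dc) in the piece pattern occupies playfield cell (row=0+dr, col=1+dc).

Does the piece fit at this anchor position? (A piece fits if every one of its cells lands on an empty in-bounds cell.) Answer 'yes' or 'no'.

Answer: yes

Derivation:
Check each piece cell at anchor (0, 1):
  offset (0,0) -> (0,1): empty -> OK
  offset (0,1) -> (0,2): empty -> OK
  offset (0,2) -> (0,3): empty -> OK
  offset (0,3) -> (0,4): empty -> OK
All cells valid: yes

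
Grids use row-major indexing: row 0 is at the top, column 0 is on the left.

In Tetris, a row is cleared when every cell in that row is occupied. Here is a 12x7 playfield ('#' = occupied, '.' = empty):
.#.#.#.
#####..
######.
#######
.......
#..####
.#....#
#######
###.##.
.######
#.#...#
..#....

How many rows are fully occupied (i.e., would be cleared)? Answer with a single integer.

Check each row:
  row 0: 4 empty cells -> not full
  row 1: 2 empty cells -> not full
  row 2: 1 empty cell -> not full
  row 3: 0 empty cells -> FULL (clear)
  row 4: 7 empty cells -> not full
  row 5: 2 empty cells -> not full
  row 6: 5 empty cells -> not full
  row 7: 0 empty cells -> FULL (clear)
  row 8: 2 empty cells -> not full
  row 9: 1 empty cell -> not full
  row 10: 4 empty cells -> not full
  row 11: 6 empty cells -> not full
Total rows cleared: 2

Answer: 2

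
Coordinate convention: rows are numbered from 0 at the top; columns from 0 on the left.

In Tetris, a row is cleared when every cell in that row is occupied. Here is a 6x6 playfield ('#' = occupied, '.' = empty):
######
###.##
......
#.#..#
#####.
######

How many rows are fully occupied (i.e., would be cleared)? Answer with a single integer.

Answer: 2

Derivation:
Check each row:
  row 0: 0 empty cells -> FULL (clear)
  row 1: 1 empty cell -> not full
  row 2: 6 empty cells -> not full
  row 3: 3 empty cells -> not full
  row 4: 1 empty cell -> not full
  row 5: 0 empty cells -> FULL (clear)
Total rows cleared: 2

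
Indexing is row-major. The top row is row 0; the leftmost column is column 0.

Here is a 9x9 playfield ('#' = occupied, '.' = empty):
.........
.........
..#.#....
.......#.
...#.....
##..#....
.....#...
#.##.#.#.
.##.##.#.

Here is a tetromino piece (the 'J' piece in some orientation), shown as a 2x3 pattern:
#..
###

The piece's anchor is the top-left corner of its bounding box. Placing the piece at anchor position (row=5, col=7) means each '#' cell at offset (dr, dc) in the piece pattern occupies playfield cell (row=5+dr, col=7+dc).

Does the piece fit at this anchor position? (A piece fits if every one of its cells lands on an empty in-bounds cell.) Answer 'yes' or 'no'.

Check each piece cell at anchor (5, 7):
  offset (0,0) -> (5,7): empty -> OK
  offset (1,0) -> (6,7): empty -> OK
  offset (1,1) -> (6,8): empty -> OK
  offset (1,2) -> (6,9): out of bounds -> FAIL
All cells valid: no

Answer: no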